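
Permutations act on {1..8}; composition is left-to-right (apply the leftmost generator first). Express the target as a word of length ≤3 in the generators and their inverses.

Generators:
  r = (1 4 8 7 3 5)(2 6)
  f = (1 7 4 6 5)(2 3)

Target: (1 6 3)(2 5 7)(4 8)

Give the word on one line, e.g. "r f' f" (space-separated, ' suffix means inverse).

  after r: (1 4 8 7 3 5)(2 6)
  after f: (1 6 3)(2 5 7)(4 8)

r f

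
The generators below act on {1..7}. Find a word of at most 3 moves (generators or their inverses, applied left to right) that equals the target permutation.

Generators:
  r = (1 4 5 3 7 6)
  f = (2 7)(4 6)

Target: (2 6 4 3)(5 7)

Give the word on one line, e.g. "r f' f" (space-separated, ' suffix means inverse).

  after r: (1 4 5 3 7 6)
  after f': (1 6)(2 7 4 5 3)
  after r: (2 6 4 3)(5 7)

r f' r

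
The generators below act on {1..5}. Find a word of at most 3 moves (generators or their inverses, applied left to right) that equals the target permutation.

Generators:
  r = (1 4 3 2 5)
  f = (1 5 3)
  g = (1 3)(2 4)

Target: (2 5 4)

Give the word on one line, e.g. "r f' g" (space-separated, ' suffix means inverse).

r f' r'

  after r: (1 4 3 2 5)
  after f': (1 4 5 3 2)
  after r': (2 5 4)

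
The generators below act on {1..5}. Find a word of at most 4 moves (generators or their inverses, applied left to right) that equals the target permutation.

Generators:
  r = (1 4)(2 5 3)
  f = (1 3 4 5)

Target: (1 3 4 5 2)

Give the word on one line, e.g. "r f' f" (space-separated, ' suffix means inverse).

r' f'

  after r': (1 4)(2 3 5)
  after f': (1 3 4 5 2)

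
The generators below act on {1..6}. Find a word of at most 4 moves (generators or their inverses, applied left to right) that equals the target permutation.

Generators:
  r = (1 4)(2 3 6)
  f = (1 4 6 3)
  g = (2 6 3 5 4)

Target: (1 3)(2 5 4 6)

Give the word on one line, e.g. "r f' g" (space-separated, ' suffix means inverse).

g f' g' f

  after g: (2 6 3 5 4)
  after f': (1 3 5)(2 4)
  after g': (1 6 2 5)
  after f: (1 3)(2 5 4 6)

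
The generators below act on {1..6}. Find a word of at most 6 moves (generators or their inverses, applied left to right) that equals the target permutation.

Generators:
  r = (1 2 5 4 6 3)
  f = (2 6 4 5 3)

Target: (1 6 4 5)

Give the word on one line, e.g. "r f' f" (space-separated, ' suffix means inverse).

r f' r r f

  after r: (1 2 5 4 6 3)
  after f': (1 3)(2 4)(5 6)
  after r: (2 6 4 5 3)
  after r: (1 2 3 5)
  after f: (1 6 4 5)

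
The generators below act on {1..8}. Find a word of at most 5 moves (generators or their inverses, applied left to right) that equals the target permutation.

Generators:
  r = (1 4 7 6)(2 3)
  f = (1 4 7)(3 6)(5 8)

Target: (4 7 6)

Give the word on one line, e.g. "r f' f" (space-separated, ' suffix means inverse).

  after r': (1 6 7 4)(2 3)
  after f': (1 3 2 6 4 7)(5 8)
  after f': (1 6)(2 3)
  after r: (4 7 6)

r' f' f' r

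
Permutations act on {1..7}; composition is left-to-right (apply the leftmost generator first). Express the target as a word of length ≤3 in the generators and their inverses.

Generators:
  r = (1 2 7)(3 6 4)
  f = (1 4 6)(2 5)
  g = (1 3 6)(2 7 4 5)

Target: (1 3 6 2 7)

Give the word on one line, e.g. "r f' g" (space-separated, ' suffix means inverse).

  after f': (1 6 4)(2 5)
  after f': (1 4 6)
  after r: (1 3 6 2 7)

f' f' r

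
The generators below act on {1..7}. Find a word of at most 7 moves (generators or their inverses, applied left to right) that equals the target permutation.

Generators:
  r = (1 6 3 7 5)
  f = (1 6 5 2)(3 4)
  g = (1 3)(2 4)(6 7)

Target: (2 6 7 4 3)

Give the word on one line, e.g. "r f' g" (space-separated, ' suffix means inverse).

  after g: (1 3)(2 4)(6 7)
  after f: (1 4)(2 3 6 7 5)
  after r: (1 4 6 5 2 7)
  after f': (1 3 4)(2 7)
  after g: (2 6 7 4 3)

g f r f' g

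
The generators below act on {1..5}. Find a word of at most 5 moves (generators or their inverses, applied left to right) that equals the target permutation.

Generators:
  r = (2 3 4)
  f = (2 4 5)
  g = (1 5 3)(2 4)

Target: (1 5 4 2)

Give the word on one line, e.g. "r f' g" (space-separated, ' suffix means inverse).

f r' g r r

  after f: (2 4 5)
  after r': (2 3)(4 5)
  after g: (1 5 2)(3 4)
  after r: (1 5 3 2)
  after r: (1 5 4 2)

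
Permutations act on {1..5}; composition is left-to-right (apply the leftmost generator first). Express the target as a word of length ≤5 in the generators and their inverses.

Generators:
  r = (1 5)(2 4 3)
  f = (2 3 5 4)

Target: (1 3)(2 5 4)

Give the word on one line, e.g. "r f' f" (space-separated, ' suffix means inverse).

f r' f f f

  after f: (2 3 5 4)
  after r': (1 5 2 4 3)
  after f: (1 4 5 3)
  after f: (1 2 3)
  after f: (1 3)(2 5 4)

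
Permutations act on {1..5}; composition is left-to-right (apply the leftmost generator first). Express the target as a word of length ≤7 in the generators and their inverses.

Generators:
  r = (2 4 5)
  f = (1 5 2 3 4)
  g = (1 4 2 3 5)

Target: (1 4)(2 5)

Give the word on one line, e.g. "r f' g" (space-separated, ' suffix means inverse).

f' r g' g' g'

  after f': (1 4 3 2 5)
  after r: (1 5)(3 4)
  after g': (1 3)(2 4)
  after g': (1 2)(3 5)
  after g': (1 4)(2 5)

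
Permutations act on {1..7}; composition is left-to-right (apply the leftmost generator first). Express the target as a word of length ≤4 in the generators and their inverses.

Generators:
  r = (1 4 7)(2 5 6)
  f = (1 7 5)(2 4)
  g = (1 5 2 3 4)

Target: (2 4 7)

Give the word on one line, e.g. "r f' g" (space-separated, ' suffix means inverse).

r f f r'

  after r: (1 4 7)(2 5 6)
  after f: (1 2)(4 5 6)
  after f: (1 4)(2 7 5 6)
  after r': (2 4 7)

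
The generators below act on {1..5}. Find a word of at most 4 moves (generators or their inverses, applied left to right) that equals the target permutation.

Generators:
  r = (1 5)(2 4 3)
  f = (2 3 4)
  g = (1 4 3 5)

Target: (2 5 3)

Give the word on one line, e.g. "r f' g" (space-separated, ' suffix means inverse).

  after g': (1 5 3 4)
  after r: (2 4 5)
  after g': (1 5 2)(3 4)
  after r': (2 5 3)

g' r g' r'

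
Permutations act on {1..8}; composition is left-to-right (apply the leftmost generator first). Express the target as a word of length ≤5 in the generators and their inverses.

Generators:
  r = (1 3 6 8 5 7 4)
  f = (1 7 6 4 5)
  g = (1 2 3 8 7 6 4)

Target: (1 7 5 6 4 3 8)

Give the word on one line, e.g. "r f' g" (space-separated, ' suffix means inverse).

  after r: (1 3 6 8 5 7 4)
  after r: (1 6 5 4 3 8 7)
  after f': (1 7 5 6 4 3 8)

r r f'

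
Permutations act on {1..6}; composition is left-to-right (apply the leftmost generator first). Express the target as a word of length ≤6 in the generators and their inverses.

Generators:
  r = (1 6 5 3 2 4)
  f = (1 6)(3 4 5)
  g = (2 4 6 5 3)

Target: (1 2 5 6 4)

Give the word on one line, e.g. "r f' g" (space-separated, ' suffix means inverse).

  after g': (2 3 5 6 4)
  after r: (1 6)
  after g: (1 5 3 2 4 6)
  after f': (1 4)(2 3)
  after g': (1 2 5 6 4)

g' r g f' g'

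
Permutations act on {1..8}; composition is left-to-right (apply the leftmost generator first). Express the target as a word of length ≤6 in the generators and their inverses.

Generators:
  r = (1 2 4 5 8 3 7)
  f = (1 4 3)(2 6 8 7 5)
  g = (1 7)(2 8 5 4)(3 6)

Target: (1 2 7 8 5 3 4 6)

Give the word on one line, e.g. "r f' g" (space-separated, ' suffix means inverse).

  after g: (1 7)(2 8 5 4)(3 6)
  after f: (1 5 3 8 2 7 4 6)
  after g: (1 4 3 5 6 7 2)
  after g: (1 2 7 8 5 3 4 6)

g f g g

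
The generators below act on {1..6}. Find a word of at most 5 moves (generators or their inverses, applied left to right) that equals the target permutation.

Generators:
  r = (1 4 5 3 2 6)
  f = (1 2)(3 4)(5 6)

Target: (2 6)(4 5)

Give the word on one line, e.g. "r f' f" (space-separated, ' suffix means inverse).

  after r': (1 6 2 3 5 4)
  after f': (1 5 3 6)(2 4)
  after r': (1 4 3 2)
  after r': (2 6)(4 5)

r' f' r' r'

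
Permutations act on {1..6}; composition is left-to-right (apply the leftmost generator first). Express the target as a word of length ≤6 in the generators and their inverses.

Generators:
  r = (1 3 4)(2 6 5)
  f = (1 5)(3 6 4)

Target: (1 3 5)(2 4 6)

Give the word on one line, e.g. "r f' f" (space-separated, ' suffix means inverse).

f r' f r'

  after f: (1 5)(3 6 4)
  after r': (1 6 3 2 5 4)
  after f: (1 4 5 3 2)
  after r': (1 3 5)(2 4 6)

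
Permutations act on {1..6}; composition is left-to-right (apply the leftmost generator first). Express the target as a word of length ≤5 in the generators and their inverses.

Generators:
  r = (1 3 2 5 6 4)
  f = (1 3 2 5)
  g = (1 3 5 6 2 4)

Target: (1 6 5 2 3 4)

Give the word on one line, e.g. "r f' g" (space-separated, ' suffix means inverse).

f r' g g r

  after f: (1 3 2 5)
  after r': (4 6 5)
  after g: (1 3 5)(2 4)
  after g: (1 5 3 6 2)
  after r: (1 6 5 2 3 4)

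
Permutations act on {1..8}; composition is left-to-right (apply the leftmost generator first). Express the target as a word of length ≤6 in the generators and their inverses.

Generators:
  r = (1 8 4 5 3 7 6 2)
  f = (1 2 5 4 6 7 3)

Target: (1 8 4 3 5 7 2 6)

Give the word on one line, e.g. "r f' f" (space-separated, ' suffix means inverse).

f' r' r' r' f'

  after f': (1 3 7 6 4 5 2)
  after r': (1 5 6 8)
  after r': (1 4 8 2 6)(3 5 7)
  after r': (1 8 6 2 7 5 3 4)
  after f': (1 8 4 3 5 7 2 6)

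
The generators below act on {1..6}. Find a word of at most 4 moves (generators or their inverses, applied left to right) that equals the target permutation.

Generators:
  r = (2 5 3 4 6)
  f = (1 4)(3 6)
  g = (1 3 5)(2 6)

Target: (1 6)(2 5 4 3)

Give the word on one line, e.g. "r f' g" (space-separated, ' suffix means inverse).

  after f: (1 4)(3 6)
  after g: (1 4 3 2 6 5)
  after g: (1 4 5 3 6)
  after r: (1 6)(2 5 4 3)

f g g r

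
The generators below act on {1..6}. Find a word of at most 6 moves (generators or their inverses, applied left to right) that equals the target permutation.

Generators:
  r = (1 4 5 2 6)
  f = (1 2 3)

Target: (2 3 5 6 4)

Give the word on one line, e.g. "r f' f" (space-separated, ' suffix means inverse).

  after f': (1 3 2)
  after f': (1 2 3)
  after r: (1 6)(2 3 4 5)
  after r: (2 3 5 6 4)

f' f' r r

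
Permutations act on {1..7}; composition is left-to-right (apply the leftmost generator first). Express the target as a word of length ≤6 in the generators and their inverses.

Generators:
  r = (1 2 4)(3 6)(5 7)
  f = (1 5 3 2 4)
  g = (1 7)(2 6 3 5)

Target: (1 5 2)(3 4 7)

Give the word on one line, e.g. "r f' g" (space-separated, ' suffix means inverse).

  after r: (1 2 4)(3 6)(5 7)
  after g': (1 5)(2 4 7 3)
  after r': (1 7 6 3)(4 5)
  after r': (1 5 2)(3 4 7)

r g' r' r'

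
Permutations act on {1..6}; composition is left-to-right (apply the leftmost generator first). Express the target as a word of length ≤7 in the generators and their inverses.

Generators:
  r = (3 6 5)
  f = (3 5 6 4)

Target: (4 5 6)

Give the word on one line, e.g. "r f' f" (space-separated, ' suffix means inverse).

  after f': (3 4 6 5)
  after r: (3 4 5 6)
  after f': (3 6 4)
  after r: (3 5)(4 6)
  after r: (4 5 6)

f' r f' r r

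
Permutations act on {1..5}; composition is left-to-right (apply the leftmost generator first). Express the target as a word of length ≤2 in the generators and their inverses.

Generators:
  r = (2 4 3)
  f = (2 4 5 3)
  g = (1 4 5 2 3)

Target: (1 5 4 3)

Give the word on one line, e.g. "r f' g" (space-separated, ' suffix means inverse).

  after g: (1 4 5 2 3)
  after f: (1 5 4 3)

g f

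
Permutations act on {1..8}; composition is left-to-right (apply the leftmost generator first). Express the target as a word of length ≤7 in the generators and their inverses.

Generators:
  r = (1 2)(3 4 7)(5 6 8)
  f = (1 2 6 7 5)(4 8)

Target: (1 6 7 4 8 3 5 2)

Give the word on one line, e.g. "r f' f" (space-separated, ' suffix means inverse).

r' r' f' r' r'

  after r': (1 2)(3 7 4)(5 8 6)
  after r': (3 4 7)(5 6 8)
  after f': (1 5 2)(3 8 7)(4 6)
  after r': (1 8 4 5)(3 6)
  after r': (1 6 7 4 8 3 5 2)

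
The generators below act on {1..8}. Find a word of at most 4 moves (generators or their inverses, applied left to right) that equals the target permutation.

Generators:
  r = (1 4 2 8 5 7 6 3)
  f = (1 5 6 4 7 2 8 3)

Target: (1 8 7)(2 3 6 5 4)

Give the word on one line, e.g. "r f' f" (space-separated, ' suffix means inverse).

f r f r

  after f: (1 5 6 4 7 2 8 3)
  after r: (1 7 8)(2 5 3 4 6)
  after f: (1 2 6 8 5)(3 7)
  after r: (1 8 7)(2 3 6 5 4)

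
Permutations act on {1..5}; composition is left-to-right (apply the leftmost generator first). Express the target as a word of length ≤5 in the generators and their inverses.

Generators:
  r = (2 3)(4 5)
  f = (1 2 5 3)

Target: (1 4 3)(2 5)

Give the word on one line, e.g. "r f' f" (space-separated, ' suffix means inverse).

r' f f r f'

  after r': (2 3)(4 5)
  after f: (1 2)(3 5 4)
  after f: (1 5 4)
  after r: (1 4)(2 3)
  after f': (1 4 3)(2 5)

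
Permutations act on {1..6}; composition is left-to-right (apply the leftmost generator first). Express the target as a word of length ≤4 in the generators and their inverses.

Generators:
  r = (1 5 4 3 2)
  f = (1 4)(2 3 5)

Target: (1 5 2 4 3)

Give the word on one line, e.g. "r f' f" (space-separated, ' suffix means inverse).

  after f: (1 4)(2 3 5)
  after f: (2 5 3)
  after r: (1 5 2 4 3)

f f r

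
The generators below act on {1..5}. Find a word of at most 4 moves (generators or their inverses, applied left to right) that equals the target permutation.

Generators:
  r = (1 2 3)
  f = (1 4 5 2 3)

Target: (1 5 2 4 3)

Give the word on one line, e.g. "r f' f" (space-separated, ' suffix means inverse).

f r f r

  after f: (1 4 5 2 3)
  after r: (1 4 5 3 2)
  after f: (1 5)(2 4)
  after r: (1 5 2 4 3)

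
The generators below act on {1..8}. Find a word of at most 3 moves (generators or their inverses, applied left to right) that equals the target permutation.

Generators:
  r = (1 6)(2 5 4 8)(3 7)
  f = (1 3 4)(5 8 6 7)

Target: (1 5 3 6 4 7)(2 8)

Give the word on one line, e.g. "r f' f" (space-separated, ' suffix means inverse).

f' r'

  after f': (1 4 3)(5 7 6 8)
  after r': (1 5 3 6 4 7)(2 8)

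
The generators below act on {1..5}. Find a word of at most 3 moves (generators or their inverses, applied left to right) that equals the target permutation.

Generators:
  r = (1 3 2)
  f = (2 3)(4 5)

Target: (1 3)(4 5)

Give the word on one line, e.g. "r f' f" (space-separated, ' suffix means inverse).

  after r: (1 3 2)
  after f': (1 2)(4 5)
  after r': (1 3)(4 5)

r f' r'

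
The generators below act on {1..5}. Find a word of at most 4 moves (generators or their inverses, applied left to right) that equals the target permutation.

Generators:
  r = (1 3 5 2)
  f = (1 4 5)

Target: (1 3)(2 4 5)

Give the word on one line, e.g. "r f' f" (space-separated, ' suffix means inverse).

  after r': (1 2 5 3)
  after r': (1 5)(2 3)
  after r': (1 3 5 2)
  after f: (1 3)(2 4 5)

r' r' r' f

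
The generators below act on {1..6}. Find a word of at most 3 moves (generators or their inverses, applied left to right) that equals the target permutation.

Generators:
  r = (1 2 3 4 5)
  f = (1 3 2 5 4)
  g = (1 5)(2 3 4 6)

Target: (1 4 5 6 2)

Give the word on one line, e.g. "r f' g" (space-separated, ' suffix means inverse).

  after f: (1 3 2 5 4)
  after g: (1 4 5 6 2)

f g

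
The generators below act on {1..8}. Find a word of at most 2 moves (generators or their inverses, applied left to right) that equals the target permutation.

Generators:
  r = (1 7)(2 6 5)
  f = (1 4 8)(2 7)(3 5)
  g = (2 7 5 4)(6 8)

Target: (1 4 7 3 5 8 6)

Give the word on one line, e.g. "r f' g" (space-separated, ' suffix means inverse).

g f

  after g: (2 7 5 4)(6 8)
  after f: (1 4 7 3 5 8 6)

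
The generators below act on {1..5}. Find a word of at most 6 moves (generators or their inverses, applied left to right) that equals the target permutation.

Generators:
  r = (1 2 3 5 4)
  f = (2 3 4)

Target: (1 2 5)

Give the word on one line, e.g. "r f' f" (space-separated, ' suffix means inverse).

r' r' r' f'

  after r': (1 4 5 3 2)
  after r': (1 5 2 4 3)
  after r': (1 3 4 2 5)
  after f': (1 2 5)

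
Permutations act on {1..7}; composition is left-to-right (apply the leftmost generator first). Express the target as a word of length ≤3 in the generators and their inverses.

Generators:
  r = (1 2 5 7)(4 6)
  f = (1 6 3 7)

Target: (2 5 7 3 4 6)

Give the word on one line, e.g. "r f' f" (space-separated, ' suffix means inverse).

f' r

  after f': (1 7 3 6)
  after r: (2 5 7 3 4 6)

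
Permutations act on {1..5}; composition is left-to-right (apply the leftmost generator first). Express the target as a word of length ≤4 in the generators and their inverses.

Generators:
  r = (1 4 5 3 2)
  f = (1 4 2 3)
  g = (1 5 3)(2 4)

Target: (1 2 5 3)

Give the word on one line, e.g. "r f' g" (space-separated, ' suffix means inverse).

f' r

  after f': (1 3 2 4)
  after r: (1 2 5 3)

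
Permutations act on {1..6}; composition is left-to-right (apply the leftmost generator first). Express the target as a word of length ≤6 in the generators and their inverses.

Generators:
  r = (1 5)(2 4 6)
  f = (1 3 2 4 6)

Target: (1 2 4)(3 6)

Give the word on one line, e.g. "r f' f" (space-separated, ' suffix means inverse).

  after r: (1 5)(2 4 6)
  after f: (1 5 3 2 6 4)
  after r': (2 4 5 3 6)
  after f': (1 6 3 4 5)
  after r: (1 2 4)(3 6)

r f r' f' r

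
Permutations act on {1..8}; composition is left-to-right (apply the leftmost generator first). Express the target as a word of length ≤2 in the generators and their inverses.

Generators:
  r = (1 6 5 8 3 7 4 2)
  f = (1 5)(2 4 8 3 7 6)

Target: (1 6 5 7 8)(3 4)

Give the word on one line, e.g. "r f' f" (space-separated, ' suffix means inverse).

  after r': (1 2 4 7 3 8 5 6)
  after f': (1 6 5 7 8)(3 4)

r' f'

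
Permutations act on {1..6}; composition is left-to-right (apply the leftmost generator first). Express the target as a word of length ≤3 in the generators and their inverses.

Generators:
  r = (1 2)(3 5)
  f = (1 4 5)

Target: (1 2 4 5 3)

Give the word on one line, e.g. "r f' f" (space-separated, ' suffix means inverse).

  after r: (1 2)(3 5)
  after f: (1 2 4 5 3)

r f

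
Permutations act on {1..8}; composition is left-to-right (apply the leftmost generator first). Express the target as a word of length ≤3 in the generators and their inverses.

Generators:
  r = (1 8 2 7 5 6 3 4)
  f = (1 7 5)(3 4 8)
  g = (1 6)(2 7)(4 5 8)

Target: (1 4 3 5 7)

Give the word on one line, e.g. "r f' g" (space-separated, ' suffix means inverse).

  after f': (1 5 7)(3 8 4)
  after g: (1 8 5 2 7 6)(3 4)
  after g: (1 4 3 5 7)

f' g g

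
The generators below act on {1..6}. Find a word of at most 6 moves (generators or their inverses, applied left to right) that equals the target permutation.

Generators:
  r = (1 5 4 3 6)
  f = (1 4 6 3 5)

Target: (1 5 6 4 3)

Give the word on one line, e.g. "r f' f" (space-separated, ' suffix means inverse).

r' f' r f

  after r': (1 6 3 4 5)
  after f': (1 4 3)
  after r: (1 3 5 4 6)
  after f: (1 5 6 4 3)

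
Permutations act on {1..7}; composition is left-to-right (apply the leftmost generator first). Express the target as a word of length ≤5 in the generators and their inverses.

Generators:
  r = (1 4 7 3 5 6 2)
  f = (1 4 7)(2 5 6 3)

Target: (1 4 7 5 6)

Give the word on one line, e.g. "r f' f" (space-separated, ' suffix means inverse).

  after r: (1 4 7 3 5 6 2)
  after f': (2 7 6 3)
  after r: (1 4 7 2 3)(5 6)
  after f': (2 6)(3 7)
  after r: (1 4 7 5 6)

r f' r f' r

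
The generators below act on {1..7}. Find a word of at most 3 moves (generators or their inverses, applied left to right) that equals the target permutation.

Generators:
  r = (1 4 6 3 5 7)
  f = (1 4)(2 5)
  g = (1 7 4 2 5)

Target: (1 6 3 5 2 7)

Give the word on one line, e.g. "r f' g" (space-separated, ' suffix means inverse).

  after f: (1 4)(2 5)
  after r: (1 6 3 5 2 7)

f r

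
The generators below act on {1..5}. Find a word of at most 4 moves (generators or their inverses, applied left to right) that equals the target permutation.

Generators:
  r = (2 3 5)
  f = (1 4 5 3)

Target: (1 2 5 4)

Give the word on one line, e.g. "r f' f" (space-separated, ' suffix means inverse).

f' r r

  after f': (1 3 5 4)
  after r: (1 5 4)(2 3)
  after r: (1 2 5 4)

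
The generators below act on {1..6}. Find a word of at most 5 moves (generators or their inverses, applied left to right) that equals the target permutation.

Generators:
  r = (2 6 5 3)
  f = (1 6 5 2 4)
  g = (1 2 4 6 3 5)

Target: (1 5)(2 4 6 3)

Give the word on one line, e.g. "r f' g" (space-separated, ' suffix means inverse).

  after f': (1 4 2 5 6)
  after g': (1 2 3 6 5 4)
  after r: (1 6 3 5 4)
  after f: (1 5)(2 4 6 3)

f' g' r f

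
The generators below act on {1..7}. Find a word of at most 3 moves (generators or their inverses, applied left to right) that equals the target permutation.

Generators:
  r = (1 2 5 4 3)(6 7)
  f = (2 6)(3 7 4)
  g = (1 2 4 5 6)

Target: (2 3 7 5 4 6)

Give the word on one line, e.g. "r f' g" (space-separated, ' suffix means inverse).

  after g: (1 2 4 5 6)
  after f: (1 6)(2 3 7 4 5)
  after g: (2 3 7 5 4 6)

g f g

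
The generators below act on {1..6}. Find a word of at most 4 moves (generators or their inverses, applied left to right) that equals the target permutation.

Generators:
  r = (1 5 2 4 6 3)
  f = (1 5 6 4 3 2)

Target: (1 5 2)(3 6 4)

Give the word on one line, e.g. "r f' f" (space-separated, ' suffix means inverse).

  after r: (1 5 2 4 6 3)
  after f': (2 6 4 5 3)
  after f': (1 2 5 4)
  after r': (1 5 2)(3 6 4)

r f' f' r'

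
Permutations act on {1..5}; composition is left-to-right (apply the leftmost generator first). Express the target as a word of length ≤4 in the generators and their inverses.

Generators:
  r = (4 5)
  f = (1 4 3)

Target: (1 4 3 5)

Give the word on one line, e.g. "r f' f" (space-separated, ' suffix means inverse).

f f r f'

  after f: (1 4 3)
  after f: (1 3 4)
  after r: (1 3 5 4)
  after f': (1 4 3 5)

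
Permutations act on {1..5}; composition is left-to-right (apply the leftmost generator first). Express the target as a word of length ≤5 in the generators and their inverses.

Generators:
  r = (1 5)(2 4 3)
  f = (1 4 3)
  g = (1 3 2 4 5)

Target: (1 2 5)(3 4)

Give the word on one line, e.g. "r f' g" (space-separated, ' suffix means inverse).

  after g: (1 3 2 4 5)
  after g: (1 2 5 3 4)
  after f': (1 2 5 4 3)
  after g: (1 4 2)
  after r': (1 2 5)(3 4)

g g f' g r'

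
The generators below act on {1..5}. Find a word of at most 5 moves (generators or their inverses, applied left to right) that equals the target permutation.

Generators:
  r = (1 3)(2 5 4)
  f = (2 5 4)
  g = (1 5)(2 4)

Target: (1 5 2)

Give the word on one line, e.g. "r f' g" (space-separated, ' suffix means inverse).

r' r' g

  after r': (1 3)(2 4 5)
  after r': (2 5 4)
  after g: (1 5 2)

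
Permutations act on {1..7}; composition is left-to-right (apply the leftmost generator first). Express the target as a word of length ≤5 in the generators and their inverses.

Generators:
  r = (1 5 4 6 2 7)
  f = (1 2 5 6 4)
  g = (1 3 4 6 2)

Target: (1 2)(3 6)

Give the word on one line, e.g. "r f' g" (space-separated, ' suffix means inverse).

  after f: (1 2 5 6 4)
  after g': (1 6 3)(2 5 4)
  after f': (1 5 6 3 4)
  after f': (1 2)(3 6)

f g' f' f'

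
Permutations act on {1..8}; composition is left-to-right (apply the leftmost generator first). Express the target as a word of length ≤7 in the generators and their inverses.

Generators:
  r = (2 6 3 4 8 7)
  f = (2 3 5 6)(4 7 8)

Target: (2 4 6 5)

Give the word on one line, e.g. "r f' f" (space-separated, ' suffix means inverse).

f r f f f

  after f: (2 3 5 6)(4 7 8)
  after r: (2 4)(3 5)
  after f: (2 7 8 4 3 6)
  after f: (2 8 7 4 5 6 3)
  after f: (2 4 6 5)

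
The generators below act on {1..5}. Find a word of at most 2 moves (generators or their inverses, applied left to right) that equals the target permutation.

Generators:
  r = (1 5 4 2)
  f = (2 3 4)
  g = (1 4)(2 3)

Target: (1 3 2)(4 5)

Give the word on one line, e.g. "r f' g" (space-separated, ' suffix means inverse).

r' g

  after r': (1 2 4 5)
  after g: (1 3 2)(4 5)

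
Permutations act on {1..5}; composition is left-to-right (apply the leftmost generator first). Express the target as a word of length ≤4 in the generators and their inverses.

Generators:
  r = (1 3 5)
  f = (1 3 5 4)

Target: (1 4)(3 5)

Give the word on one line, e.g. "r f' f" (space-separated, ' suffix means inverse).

f r f r

  after f: (1 3 5 4)
  after r: (1 5 4 3)
  after f: (1 4 5)
  after r: (1 4)(3 5)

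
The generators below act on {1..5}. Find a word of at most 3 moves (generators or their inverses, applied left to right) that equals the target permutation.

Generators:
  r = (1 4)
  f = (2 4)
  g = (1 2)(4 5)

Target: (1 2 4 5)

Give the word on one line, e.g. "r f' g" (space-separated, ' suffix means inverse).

  after g: (1 2)(4 5)
  after r': (1 2 4 5)

g r'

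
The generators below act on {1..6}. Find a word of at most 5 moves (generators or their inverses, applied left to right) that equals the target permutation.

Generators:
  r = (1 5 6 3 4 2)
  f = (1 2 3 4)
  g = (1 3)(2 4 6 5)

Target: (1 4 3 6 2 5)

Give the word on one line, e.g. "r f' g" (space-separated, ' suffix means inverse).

f' g' f' g' f

  after f': (1 4 3 2)
  after g': (1 2 3 5 6 4)
  after f': (3 5 6)
  after g': (1 3 6)(2 5 4)
  after f: (1 4 3 6 2 5)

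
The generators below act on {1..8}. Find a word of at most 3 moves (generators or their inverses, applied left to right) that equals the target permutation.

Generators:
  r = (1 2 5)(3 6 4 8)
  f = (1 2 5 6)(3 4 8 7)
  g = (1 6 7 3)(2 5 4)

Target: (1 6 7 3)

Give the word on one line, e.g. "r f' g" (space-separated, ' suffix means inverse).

g' g' g'

  after g': (1 3 7 6)(2 4 5)
  after g': (1 7)(2 5 4)(3 6)
  after g': (1 6 7 3)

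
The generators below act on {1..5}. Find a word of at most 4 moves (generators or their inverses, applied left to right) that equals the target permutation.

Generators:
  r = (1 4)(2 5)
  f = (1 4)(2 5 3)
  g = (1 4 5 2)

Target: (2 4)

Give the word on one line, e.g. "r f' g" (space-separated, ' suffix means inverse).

  after g: (1 4 5 2)
  after r': (2 4)

g r'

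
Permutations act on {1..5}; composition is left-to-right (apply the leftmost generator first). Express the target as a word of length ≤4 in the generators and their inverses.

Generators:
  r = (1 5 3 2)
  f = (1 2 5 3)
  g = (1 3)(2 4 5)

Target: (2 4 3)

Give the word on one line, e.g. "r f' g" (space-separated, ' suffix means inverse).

g f

  after g: (1 3)(2 4 5)
  after f: (2 4 3)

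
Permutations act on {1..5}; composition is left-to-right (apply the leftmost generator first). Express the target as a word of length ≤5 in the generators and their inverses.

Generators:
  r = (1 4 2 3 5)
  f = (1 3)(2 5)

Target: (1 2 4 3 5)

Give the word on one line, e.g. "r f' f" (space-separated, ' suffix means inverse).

  after r: (1 4 2 3 5)
  after r: (1 2 5 4 3)
  after r: (1 3 4 5 2)
  after r: (1 5 3 2 4)
  after f': (1 2 4 3 5)

r r r r f'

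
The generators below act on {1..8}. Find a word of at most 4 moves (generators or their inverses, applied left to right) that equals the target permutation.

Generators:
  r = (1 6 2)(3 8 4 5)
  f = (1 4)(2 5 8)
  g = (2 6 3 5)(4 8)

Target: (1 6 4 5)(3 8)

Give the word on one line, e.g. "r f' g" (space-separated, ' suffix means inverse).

  after g: (2 6 3 5)(4 8)
  after r': (1 2)(3 4)(5 6)
  after r': (1 6 4 5)(3 8)

g r' r'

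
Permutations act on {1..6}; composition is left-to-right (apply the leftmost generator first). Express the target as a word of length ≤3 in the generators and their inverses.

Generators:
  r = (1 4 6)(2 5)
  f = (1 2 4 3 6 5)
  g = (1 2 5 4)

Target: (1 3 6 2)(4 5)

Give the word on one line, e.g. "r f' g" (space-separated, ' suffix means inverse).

r f

  after r: (1 4 6)(2 5)
  after f: (1 3 6 2)(4 5)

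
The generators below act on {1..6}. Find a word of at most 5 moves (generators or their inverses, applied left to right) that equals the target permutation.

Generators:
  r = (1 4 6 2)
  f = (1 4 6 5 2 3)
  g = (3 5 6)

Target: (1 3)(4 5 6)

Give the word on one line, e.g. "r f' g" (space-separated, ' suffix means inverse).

  after f': (1 3 2 5 6 4)
  after f': (1 2 6)(3 5 4)
  after g': (1 2 5 4 6)
  after f: (1 3)(4 5 6)

f' f' g' f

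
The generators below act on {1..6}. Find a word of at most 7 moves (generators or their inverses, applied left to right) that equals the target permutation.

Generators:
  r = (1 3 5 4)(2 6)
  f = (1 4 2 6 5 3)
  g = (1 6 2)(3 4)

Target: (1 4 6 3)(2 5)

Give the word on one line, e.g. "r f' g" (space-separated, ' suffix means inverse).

g' r f f g

  after g': (1 2 6)(3 4)
  after r: (1 6 3)(4 5)
  after f: (1 5 2 6)(3 4)
  after f: (1 3 2 5 6 4)
  after g: (1 4 6 3)(2 5)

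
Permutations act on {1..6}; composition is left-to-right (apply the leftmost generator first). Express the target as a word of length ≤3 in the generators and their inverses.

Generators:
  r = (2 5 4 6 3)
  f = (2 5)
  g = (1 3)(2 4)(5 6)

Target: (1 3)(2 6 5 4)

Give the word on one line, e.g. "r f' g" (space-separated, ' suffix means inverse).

  after f': (2 5)
  after g': (1 3)(2 6 5 4)

f' g'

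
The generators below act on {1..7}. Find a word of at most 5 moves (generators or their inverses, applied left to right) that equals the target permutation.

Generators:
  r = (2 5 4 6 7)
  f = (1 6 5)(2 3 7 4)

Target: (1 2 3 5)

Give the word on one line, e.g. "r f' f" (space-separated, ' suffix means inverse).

  after f: (1 6 5)(2 3 7 4)
  after r': (1 4 7 5)(2 3 6)
  after r': (1 5)(2 3 4 6 7)
  after r': (1 2 3 5)

f r' r' r'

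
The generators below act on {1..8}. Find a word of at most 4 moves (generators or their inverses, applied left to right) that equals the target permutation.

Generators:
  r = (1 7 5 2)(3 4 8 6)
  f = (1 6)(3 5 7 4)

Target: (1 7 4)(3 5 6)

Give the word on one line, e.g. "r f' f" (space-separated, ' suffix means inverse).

  after r': (1 2 5 7)(3 6 8 4)
  after f: (1 2 7 6 8 3)(4 5)
  after r: (2 5 8 4)(3 7)
  after r: (1 7 4)(3 5 6)

r' f r r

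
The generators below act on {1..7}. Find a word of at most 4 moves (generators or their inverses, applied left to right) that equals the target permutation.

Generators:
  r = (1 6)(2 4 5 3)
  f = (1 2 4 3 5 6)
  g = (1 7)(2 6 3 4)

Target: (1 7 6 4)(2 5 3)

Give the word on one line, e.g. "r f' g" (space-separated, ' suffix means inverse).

g f'

  after g: (1 7)(2 6 3 4)
  after f': (1 7 6 4)(2 5 3)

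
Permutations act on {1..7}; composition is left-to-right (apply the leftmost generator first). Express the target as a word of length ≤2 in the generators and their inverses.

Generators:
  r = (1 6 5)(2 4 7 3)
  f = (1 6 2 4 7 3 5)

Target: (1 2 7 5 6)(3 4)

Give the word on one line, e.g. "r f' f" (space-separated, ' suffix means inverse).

  after r: (1 6 5)(2 4 7 3)
  after f: (1 2 7 5 6)(3 4)

r f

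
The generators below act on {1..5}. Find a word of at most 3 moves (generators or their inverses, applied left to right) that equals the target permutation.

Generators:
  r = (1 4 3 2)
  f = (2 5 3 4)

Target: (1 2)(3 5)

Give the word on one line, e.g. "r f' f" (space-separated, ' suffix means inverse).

  after f': (2 4 3 5)
  after r': (1 2)(3 5)

f' r'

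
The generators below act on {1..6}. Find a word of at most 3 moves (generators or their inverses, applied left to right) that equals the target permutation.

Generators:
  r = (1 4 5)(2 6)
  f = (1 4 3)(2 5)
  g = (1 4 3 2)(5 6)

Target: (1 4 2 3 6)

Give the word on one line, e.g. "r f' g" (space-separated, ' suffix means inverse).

  after f: (1 4 3)(2 5)
  after r': (2 4 3 5 6)
  after g: (1 4 2 3 6)

f r' g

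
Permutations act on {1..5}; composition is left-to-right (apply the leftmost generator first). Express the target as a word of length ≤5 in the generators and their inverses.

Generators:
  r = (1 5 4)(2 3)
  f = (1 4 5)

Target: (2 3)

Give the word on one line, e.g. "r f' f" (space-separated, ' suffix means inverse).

r' r' f' r' f

  after r': (1 4 5)(2 3)
  after r': (1 5 4)
  after f': (1 4 5)
  after r': (1 5 4)(2 3)
  after f: (2 3)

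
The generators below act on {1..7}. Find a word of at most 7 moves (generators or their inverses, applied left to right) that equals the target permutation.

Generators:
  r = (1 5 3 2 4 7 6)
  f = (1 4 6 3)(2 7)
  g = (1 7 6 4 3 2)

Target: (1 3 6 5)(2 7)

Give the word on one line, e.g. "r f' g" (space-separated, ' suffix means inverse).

f' r g' r g'

  after f': (1 3 6 4)(2 7)
  after r: (1 2 6 7 4 5 3)
  after g': (1 3 2 7 6)(4 5)
  after r: (1 2 6 5 7)(3 4)
  after g': (1 3 6 5)(2 7)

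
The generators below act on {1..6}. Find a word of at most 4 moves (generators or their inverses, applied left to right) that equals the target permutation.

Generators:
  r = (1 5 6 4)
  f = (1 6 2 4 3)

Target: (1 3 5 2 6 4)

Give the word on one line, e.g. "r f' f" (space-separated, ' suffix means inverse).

f r f

  after f: (1 6 2 4 3)
  after r: (1 4 3 5 6 2)
  after f: (1 3 5 2 6 4)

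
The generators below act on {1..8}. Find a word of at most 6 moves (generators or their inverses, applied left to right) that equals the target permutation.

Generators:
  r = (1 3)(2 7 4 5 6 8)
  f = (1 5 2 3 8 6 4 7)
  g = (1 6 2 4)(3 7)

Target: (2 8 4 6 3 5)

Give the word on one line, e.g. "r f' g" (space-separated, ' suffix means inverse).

  after f: (1 5 2 3 8 6 4 7)
  after f: (1 2 8 4)(3 6 7 5)
  after f: (1 3 4 5 8 7 2 6)
  after r: (2 8 4 6 3 5)

f f f r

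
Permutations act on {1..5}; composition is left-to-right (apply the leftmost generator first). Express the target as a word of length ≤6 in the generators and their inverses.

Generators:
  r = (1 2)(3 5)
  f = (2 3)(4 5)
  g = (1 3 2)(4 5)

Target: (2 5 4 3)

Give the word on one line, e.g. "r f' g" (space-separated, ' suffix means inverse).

g' r' r' r'

  after g': (1 2 3)(4 5)
  after r': (2 5 4 3)
  after r': (1 2 3)(4 5)
  after r': (2 5 4 3)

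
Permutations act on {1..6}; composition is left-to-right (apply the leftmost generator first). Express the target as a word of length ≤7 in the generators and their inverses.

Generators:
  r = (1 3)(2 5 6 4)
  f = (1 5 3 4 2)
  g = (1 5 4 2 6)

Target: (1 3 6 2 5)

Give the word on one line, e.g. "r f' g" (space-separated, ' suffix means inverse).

  after g: (1 5 4 2 6)
  after g: (1 4 6 5 2)
  after f': (1 3 5 4 6)
  after g': (1 3)(2 4)
  after g': (1 3 6 2 5)

g g f' g' g'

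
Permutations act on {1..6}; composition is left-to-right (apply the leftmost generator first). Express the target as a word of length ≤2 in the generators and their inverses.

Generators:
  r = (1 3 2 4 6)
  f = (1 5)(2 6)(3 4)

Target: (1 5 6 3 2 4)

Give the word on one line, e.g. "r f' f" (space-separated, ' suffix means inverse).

  after f: (1 5)(2 6)(3 4)
  after r': (1 5 6 3 2 4)

f r'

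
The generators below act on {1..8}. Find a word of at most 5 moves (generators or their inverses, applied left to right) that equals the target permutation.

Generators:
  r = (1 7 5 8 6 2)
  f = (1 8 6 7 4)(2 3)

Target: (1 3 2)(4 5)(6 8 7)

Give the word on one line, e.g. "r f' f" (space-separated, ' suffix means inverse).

f' f' r' r' f'

  after f': (1 4 7 6 8)(2 3)
  after f': (1 7 8 4 6)
  after r': (2 6)(4 8)(5 7)
  after r': (1 2 8 4 5)
  after f': (1 3 2)(4 5)(6 8 7)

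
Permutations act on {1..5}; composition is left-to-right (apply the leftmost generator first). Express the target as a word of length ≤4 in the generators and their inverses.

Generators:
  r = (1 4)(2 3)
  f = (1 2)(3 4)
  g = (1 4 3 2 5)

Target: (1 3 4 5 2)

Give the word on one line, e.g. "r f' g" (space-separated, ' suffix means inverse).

  after g: (1 4 3 2 5)
  after g: (1 3 5 4 2)
  after g: (1 2 4 5 3)
  after r: (1 3 4 5 2)

g g g r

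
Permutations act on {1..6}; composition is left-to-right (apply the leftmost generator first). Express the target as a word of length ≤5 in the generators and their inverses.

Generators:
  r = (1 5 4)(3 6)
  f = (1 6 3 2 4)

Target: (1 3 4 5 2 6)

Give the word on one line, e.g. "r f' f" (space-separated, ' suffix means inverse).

r' f' f'

  after r': (1 4 5)(3 6)
  after f': (1 2 3)(4 5)
  after f': (1 3 4 5 2 6)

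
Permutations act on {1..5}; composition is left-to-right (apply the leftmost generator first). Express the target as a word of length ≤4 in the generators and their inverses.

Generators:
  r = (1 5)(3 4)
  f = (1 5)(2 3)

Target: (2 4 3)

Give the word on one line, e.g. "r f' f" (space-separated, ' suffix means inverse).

  after f: (1 5)(2 3)
  after r': (2 4 3)

f r'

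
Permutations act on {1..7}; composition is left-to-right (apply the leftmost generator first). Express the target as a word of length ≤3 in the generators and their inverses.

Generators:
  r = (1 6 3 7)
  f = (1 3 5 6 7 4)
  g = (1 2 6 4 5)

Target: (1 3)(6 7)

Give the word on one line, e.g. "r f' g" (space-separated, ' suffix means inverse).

r r

  after r: (1 6 3 7)
  after r: (1 3)(6 7)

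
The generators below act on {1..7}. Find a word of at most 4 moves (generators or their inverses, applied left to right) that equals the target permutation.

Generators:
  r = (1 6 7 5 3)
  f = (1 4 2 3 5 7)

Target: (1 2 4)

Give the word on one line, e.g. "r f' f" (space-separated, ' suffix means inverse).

  after f: (1 4 2 3 5 7)
  after r: (1 4 2)(6 7)
  after f: (1 2 4 3 5 7 6)
  after r: (1 2 4)

f r f r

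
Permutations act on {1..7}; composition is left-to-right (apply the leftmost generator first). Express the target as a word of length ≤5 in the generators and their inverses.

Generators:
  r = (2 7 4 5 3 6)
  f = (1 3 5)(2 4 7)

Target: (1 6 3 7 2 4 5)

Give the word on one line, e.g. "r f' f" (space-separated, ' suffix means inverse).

  after r: (2 7 4 5 3 6)
  after f: (1 3 6 4)
  after r: (1 6 5 3 2 7 4)
  after f': (1 6 3 7 2 4 5)

r f r f'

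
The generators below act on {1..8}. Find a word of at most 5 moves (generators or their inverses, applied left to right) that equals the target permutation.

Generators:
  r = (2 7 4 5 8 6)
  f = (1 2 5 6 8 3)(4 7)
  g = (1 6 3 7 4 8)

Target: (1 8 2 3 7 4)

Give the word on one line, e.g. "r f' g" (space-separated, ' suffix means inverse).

f' g' f

  after f': (1 3 8 6 5 2)(4 7)
  after g': (1 6 5 2 8)(3 4)
  after f: (1 8 2 3 7 4)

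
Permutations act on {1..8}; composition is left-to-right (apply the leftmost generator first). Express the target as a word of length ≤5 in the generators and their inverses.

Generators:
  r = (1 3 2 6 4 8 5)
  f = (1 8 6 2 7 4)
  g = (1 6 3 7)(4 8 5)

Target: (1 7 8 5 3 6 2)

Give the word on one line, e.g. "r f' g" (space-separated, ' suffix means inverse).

f' f' r r

  after f': (1 4 7 2 6 8)
  after f': (1 7 6)(2 8 4)
  after r: (1 7 4 6 3 2 5)
  after r: (1 7 8 5 3 6 2)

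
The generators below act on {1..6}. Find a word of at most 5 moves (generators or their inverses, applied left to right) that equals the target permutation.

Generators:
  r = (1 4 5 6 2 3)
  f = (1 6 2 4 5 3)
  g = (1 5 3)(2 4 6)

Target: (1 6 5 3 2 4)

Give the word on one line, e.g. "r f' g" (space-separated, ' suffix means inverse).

f' r' f'

  after f': (1 3 5 4 2 6)
  after r': (1 2 5)(3 4 6)
  after f': (1 6 5 3 2 4)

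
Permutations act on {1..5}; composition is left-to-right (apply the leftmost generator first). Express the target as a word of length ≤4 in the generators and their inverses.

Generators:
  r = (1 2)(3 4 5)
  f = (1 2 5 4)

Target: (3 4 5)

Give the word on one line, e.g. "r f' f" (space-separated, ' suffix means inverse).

  after r': (1 2)(3 5 4)
  after r': (3 4 5)

r' r'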